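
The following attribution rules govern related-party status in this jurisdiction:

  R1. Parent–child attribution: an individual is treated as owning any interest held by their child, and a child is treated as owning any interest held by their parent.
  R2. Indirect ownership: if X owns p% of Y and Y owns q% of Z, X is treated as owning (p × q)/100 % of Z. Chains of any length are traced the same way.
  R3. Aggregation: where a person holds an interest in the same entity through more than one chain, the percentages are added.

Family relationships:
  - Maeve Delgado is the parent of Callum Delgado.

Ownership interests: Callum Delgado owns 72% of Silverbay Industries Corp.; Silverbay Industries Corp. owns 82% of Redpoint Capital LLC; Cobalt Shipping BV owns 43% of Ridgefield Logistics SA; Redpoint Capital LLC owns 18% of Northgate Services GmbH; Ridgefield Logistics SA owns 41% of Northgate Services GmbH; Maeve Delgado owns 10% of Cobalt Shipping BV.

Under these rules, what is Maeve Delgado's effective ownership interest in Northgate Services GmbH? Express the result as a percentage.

By parent–child attribution (R1), Maeve Delgado is treated as owning Callum Delgado's 72% interest in Silverbay Industries Corp.
Chain via Cobalt Shipping BV → Ridgefield Logistics SA (R2): 10% × 43% × 41% = 1.763% of Northgate Services GmbH.
Chain via Silverbay Industries Corp. → Redpoint Capital LLC (R2): 72% × 82% × 18% = 10.6272% of Northgate Services GmbH.
Aggregating (R3): 1.763% + 10.6272% = 12.3902%.

12.3902%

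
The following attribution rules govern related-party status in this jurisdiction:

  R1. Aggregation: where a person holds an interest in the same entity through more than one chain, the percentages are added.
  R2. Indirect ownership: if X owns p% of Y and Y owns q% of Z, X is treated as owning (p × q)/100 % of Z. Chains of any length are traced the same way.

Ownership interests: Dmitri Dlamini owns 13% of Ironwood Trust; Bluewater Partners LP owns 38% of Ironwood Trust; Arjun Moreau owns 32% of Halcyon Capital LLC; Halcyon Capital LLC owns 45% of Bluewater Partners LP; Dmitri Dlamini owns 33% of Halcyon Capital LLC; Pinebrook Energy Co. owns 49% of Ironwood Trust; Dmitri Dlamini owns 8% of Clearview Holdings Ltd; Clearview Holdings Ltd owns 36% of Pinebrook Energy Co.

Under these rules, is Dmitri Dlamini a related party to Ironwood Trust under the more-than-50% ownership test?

No

Chain via Halcyon Capital LLC → Bluewater Partners LP (R2): 33% × 45% × 38% = 5.643% of Ironwood Trust.
Chain via Clearview Holdings Ltd → Pinebrook Energy Co. (R2): 8% × 36% × 49% = 1.4112% of Ironwood Trust.
Direct interest in Ironwood Trust: 13%.
Aggregating (R1): 5.643% + 1.4112% + 13% = 20.0542%.
20.0542% does not exceed the 50% threshold, so Dmitri is not a related party to Ironwood Trust.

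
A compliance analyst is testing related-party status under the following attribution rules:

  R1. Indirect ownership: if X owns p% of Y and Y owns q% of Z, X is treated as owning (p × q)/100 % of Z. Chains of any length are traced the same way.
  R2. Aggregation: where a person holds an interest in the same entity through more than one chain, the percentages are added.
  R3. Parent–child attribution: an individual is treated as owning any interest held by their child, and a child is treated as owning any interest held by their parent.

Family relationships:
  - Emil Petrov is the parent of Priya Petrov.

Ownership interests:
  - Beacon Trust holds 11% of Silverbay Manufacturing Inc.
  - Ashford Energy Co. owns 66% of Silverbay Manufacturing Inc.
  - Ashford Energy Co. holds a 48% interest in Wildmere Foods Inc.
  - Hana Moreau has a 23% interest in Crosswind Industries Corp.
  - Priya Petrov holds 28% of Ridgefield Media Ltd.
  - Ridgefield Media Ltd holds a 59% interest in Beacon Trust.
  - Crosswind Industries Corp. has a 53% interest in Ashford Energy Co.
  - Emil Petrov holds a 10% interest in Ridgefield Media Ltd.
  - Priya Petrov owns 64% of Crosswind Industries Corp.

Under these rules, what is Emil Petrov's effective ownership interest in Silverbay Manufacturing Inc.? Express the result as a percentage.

24.8534%

By parent–child attribution (R3), Emil Petrov is treated as also owning Priya Petrov's interest in Ridgefield Media Ltd, giving 10% + 28% = 38%.
By parent–child attribution (R3), Emil Petrov is treated as owning Priya Petrov's 64% interest in Crosswind Industries Corp.
Chain via Ridgefield Media Ltd → Beacon Trust (R1): 38% × 59% × 11% = 2.4662% of Silverbay Manufacturing Inc.
Chain via Crosswind Industries Corp. → Ashford Energy Co. (R1): 64% × 53% × 66% = 22.3872% of Silverbay Manufacturing Inc.
Aggregating (R2): 2.4662% + 22.3872% = 24.8534%.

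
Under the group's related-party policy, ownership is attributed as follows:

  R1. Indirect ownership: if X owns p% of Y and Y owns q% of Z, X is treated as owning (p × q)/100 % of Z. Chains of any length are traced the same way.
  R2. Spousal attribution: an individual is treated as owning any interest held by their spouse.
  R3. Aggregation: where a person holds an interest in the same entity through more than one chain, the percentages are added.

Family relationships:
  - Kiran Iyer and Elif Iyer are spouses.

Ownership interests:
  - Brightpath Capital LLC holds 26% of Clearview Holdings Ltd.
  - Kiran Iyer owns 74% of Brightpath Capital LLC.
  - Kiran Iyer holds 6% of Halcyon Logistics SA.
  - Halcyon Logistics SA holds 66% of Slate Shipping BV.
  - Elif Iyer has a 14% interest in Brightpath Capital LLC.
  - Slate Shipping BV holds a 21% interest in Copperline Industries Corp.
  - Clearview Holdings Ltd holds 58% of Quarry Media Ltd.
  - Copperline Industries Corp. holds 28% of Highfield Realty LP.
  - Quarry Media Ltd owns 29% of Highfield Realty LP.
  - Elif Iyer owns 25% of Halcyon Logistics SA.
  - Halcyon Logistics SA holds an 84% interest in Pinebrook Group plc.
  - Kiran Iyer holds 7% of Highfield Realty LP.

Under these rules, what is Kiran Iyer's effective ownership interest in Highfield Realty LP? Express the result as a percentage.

By spousal attribution (R2), Kiran Iyer is treated as also owning Elif Iyer's interest in Halcyon Logistics SA, giving 6% + 25% = 31%.
By spousal attribution (R2), Kiran Iyer is treated as also owning Elif Iyer's interest in Brightpath Capital LLC, giving 74% + 14% = 88%.
Chain via Halcyon Logistics SA → Slate Shipping BV → Copperline Industries Corp. (R1): 31% × 66% × 21% × 28% = 1.203048% of Highfield Realty LP.
Chain via Brightpath Capital LLC → Clearview Holdings Ltd → Quarry Media Ltd (R1): 88% × 26% × 58% × 29% = 3.848416% of Highfield Realty LP.
Direct interest in Highfield Realty LP: 7%.
Aggregating (R3): 1.203048% + 3.848416% + 7% = 12.051464%.

12.051464%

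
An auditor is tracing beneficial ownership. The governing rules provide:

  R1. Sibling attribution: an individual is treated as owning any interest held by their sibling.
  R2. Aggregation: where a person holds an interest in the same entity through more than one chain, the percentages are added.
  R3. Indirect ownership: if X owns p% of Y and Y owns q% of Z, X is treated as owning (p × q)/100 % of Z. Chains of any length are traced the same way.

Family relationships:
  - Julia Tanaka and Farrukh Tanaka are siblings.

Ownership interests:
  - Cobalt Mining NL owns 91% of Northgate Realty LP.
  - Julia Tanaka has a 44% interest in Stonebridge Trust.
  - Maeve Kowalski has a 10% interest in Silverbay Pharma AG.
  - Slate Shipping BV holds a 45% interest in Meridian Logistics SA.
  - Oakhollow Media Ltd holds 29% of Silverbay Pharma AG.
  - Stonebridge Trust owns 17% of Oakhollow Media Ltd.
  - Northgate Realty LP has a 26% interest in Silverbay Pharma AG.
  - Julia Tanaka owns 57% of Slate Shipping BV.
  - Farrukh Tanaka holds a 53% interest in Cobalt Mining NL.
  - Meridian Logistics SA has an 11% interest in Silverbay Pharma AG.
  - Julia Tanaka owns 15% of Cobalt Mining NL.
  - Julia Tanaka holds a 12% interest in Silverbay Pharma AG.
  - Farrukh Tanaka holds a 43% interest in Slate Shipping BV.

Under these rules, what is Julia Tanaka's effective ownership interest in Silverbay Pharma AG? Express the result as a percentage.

By sibling attribution (R1), Julia Tanaka is treated as also owning Farrukh Tanaka's interest in Slate Shipping BV, giving 57% + 43% = 100%.
By sibling attribution (R1), Julia Tanaka is treated as also owning Farrukh Tanaka's interest in Cobalt Mining NL, giving 15% + 53% = 68%.
Chain via Slate Shipping BV → Meridian Logistics SA (R3): 100% × 45% × 11% = 4.95% of Silverbay Pharma AG.
Chain via Stonebridge Trust → Oakhollow Media Ltd (R3): 44% × 17% × 29% = 2.1692% of Silverbay Pharma AG.
Chain via Cobalt Mining NL → Northgate Realty LP (R3): 68% × 91% × 26% = 16.0888% of Silverbay Pharma AG.
Direct interest in Silverbay Pharma AG: 12%.
Aggregating (R2): 4.95% + 2.1692% + 16.0888% + 12% = 35.208%.

35.208%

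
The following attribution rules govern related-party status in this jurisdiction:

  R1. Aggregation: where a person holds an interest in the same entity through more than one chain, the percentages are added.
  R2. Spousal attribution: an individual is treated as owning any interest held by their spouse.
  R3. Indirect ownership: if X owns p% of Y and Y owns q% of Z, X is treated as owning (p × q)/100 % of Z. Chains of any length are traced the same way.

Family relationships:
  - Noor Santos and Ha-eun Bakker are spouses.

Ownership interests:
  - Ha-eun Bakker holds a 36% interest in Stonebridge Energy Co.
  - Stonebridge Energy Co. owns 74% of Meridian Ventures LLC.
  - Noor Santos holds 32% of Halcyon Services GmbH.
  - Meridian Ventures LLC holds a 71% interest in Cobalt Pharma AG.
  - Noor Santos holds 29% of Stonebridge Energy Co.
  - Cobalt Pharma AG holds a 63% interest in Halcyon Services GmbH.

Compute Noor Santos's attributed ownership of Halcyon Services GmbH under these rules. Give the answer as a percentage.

53.51513%

By spousal attribution (R2), Noor Santos is treated as also owning Ha-eun Bakker's interest in Stonebridge Energy Co, giving 29% + 36% = 65%.
Chain via Stonebridge Energy Co. → Meridian Ventures LLC → Cobalt Pharma AG (R3): 65% × 74% × 71% × 63% = 21.51513% of Halcyon Services GmbH.
Direct interest in Halcyon Services GmbH: 32%.
Aggregating (R1): 21.51513% + 32% = 53.51513%.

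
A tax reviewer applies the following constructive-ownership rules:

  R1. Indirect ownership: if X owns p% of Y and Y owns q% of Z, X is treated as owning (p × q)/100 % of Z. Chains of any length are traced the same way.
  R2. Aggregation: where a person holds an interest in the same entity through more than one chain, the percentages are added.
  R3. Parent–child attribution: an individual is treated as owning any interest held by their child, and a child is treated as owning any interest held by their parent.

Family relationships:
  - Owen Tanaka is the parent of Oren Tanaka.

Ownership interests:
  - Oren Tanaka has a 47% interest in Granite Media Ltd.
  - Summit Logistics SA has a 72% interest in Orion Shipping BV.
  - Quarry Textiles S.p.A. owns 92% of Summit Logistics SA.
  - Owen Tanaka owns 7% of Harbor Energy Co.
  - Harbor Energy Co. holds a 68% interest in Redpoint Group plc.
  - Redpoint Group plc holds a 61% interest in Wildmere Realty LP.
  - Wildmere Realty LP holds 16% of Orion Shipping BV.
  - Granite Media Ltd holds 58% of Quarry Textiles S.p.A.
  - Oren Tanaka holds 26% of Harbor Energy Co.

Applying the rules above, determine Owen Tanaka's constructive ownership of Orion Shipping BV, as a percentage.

By parent–child attribution (R3), Owen Tanaka is treated as also owning Oren Tanaka's interest in Harbor Energy Co, giving 7% + 26% = 33%.
By parent–child attribution (R3), Owen Tanaka is treated as owning Oren Tanaka's 47% interest in Granite Media Ltd.
Chain via Harbor Energy Co. → Redpoint Group plc → Wildmere Realty LP (R1): 33% × 68% × 61% × 16% = 2.190144% of Orion Shipping BV.
Chain via Granite Media Ltd → Quarry Textiles S.p.A. → Summit Logistics SA (R1): 47% × 58% × 92% × 72% = 18.057024% of Orion Shipping BV.
Aggregating (R2): 2.190144% + 18.057024% = 20.247168%.

20.247168%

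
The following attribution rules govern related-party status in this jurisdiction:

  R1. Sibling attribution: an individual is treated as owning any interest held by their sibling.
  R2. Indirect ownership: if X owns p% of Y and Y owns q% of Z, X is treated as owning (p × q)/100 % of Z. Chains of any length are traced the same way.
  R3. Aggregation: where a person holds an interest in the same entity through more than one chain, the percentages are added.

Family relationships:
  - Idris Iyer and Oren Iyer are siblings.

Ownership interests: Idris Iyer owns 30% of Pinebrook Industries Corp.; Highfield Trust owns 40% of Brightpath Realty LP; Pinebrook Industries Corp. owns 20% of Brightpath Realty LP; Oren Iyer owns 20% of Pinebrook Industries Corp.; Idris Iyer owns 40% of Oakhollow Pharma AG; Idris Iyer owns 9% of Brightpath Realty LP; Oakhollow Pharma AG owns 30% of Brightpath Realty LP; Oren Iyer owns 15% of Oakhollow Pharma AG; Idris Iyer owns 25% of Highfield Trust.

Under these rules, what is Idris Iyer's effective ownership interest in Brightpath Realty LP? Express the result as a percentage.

45.5%

By sibling attribution (R1), Idris Iyer is treated as also owning Oren Iyer's interest in Oakhollow Pharma AG, giving 40% + 15% = 55%.
By sibling attribution (R1), Idris Iyer is treated as also owning Oren Iyer's interest in Pinebrook Industries Corp, giving 30% + 20% = 50%.
Chain via Oakhollow Pharma AG (R2): 55% × 30% = 16.5% of Brightpath Realty LP.
Chain via Highfield Trust (R2): 25% × 40% = 10% of Brightpath Realty LP.
Chain via Pinebrook Industries Corp. (R2): 50% × 20% = 10% of Brightpath Realty LP.
Direct interest in Brightpath Realty LP: 9%.
Aggregating (R3): 16.5% + 10% + 10% + 9% = 45.5%.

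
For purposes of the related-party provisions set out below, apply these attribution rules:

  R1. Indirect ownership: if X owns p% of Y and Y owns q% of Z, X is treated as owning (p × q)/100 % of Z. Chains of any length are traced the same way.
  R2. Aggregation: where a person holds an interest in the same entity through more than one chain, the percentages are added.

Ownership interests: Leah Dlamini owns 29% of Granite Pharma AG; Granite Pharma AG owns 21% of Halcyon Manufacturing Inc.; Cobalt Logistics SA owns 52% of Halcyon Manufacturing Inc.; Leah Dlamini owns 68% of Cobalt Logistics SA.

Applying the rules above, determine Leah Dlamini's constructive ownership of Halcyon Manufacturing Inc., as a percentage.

Chain via Granite Pharma AG (R1): 29% × 21% = 6.09% of Halcyon Manufacturing Inc.
Chain via Cobalt Logistics SA (R1): 68% × 52% = 35.36% of Halcyon Manufacturing Inc.
Aggregating (R2): 6.09% + 35.36% = 41.45%.

41.45%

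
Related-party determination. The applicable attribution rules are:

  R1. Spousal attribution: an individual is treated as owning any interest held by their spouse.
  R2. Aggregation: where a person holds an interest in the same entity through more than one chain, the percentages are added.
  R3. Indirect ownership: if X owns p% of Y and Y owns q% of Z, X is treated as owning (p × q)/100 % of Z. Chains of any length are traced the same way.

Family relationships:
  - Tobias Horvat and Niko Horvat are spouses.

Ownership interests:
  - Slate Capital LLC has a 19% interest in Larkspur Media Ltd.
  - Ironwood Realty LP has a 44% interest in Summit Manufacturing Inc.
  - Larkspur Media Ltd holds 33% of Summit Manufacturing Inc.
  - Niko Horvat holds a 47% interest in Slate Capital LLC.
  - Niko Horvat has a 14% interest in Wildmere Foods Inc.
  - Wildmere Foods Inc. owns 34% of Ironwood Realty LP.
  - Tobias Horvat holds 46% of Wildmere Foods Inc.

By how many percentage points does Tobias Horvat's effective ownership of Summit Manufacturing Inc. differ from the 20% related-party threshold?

8.0771

By spousal attribution (R1), Tobias Horvat is treated as also owning Niko Horvat's interest in Wildmere Foods Inc, giving 46% + 14% = 60%.
By spousal attribution (R1), Tobias Horvat is treated as owning Niko Horvat's 47% interest in Slate Capital LLC.
Chain via Wildmere Foods Inc. → Ironwood Realty LP (R3): 60% × 34% × 44% = 8.976% of Summit Manufacturing Inc.
Chain via Slate Capital LLC → Larkspur Media Ltd (R3): 47% × 19% × 33% = 2.9469% of Summit Manufacturing Inc.
Aggregating (R2): 8.976% + 2.9469% = 11.9229%.
11.9229% falls short of the 20% threshold by 8.0771 percentage points.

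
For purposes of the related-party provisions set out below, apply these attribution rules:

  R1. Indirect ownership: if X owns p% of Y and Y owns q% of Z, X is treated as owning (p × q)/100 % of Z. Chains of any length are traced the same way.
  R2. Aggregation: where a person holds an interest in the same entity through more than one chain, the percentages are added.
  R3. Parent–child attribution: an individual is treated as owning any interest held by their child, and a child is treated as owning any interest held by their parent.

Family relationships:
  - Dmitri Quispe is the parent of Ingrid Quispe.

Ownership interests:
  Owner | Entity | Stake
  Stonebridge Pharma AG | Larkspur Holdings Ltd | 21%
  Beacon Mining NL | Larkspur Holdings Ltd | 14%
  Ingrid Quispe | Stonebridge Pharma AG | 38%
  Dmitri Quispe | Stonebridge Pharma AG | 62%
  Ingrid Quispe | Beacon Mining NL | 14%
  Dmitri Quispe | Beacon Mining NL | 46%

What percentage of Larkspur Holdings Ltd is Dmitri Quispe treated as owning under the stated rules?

By parent–child attribution (R3), Dmitri Quispe is treated as also owning Ingrid Quispe's interest in Beacon Mining NL, giving 46% + 14% = 60%.
By parent–child attribution (R3), Dmitri Quispe is treated as also owning Ingrid Quispe's interest in Stonebridge Pharma AG, giving 62% + 38% = 100%.
Chain via Beacon Mining NL (R1): 60% × 14% = 8.4% of Larkspur Holdings Ltd.
Chain via Stonebridge Pharma AG (R1): 100% × 21% = 21% of Larkspur Holdings Ltd.
Aggregating (R2): 8.4% + 21% = 29.4%.

29.4%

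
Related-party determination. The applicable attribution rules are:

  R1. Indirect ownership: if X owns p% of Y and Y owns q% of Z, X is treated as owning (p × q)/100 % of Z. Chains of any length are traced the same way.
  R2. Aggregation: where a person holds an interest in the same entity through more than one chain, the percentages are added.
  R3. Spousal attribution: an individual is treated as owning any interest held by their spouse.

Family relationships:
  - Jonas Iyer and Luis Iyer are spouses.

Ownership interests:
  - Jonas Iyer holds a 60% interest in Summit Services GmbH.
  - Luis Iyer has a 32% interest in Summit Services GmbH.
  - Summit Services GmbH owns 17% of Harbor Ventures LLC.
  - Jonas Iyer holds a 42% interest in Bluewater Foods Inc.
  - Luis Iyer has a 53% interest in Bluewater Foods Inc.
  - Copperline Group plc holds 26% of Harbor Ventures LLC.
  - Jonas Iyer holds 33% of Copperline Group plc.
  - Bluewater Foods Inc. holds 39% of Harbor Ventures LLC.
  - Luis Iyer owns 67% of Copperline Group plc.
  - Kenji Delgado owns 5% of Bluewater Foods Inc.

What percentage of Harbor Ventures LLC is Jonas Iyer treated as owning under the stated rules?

By spousal attribution (R3), Jonas Iyer is treated as also owning Luis Iyer's interest in Bluewater Foods Inc, giving 42% + 53% = 95%.
By spousal attribution (R3), Jonas Iyer is treated as also owning Luis Iyer's interest in Summit Services GmbH, giving 60% + 32% = 92%.
By spousal attribution (R3), Jonas Iyer is treated as also owning Luis Iyer's interest in Copperline Group plc, giving 33% + 67% = 100%.
Chain via Bluewater Foods Inc. (R1): 95% × 39% = 37.05% of Harbor Ventures LLC.
Chain via Summit Services GmbH (R1): 92% × 17% = 15.64% of Harbor Ventures LLC.
Chain via Copperline Group plc (R1): 100% × 26% = 26% of Harbor Ventures LLC.
Aggregating (R2): 37.05% + 15.64% + 26% = 78.69%.

78.69%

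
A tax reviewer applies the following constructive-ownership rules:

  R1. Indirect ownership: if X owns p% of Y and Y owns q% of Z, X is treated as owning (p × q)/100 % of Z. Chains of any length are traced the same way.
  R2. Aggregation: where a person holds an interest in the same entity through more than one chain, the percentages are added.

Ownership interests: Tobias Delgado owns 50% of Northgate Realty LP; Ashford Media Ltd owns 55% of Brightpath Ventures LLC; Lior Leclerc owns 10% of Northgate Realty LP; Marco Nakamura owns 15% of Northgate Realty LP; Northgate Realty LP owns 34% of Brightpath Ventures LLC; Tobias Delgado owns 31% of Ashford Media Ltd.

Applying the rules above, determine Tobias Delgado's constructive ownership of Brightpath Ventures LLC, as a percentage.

Chain via Ashford Media Ltd (R1): 31% × 55% = 17.05% of Brightpath Ventures LLC.
Chain via Northgate Realty LP (R1): 50% × 34% = 17% of Brightpath Ventures LLC.
Aggregating (R2): 17.05% + 17% = 34.05%.

34.05%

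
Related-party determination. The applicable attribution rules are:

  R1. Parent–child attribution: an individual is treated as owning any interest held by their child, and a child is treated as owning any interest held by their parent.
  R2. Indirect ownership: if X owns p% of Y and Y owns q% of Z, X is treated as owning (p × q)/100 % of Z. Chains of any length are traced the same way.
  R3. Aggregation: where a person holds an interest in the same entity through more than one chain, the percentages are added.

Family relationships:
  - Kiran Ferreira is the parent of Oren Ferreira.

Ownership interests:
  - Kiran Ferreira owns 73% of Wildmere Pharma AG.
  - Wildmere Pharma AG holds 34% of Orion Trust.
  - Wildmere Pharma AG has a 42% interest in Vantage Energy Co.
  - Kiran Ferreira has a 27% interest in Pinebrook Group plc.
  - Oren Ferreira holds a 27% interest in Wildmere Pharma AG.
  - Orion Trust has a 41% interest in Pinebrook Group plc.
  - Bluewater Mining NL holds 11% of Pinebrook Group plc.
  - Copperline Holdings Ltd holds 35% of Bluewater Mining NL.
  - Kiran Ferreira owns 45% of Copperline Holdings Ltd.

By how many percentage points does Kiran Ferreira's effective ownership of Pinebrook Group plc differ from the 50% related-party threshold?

By parent–child attribution (R1), Kiran Ferreira is treated as also owning Oren Ferreira's interest in Wildmere Pharma AG, giving 73% + 27% = 100%.
Chain via Copperline Holdings Ltd → Bluewater Mining NL (R2): 45% × 35% × 11% = 1.7325% of Pinebrook Group plc.
Chain via Wildmere Pharma AG → Orion Trust (R2): 100% × 34% × 41% = 13.94% of Pinebrook Group plc.
Direct interest in Pinebrook Group plc: 27%.
Aggregating (R3): 1.7325% + 13.94% + 27% = 42.6725%.
42.6725% falls short of the 50% threshold by 7.3275 percentage points.

7.3275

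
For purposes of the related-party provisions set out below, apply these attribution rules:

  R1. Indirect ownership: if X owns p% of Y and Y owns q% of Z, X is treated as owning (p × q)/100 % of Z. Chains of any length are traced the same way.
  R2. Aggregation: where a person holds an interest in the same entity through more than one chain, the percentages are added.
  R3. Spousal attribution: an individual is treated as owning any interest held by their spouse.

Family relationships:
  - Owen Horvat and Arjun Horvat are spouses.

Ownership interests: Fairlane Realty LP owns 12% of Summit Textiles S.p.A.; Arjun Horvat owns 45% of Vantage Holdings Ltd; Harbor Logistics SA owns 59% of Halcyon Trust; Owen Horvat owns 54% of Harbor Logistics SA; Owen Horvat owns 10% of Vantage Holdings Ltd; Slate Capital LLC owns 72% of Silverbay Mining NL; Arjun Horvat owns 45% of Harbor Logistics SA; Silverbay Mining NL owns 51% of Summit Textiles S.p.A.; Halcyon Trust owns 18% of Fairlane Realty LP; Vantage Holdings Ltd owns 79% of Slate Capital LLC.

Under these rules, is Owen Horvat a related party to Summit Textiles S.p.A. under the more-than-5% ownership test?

Yes

By spousal attribution (R3), Owen Horvat is treated as also owning Arjun Horvat's interest in Harbor Logistics SA, giving 54% + 45% = 99%.
By spousal attribution (R3), Owen Horvat is treated as also owning Arjun Horvat's interest in Vantage Holdings Ltd, giving 10% + 45% = 55%.
Chain via Harbor Logistics SA → Halcyon Trust → Fairlane Realty LP (R1): 99% × 59% × 18% × 12% = 1.261656% of Summit Textiles S.p.A.
Chain via Vantage Holdings Ltd → Slate Capital LLC → Silverbay Mining NL (R1): 55% × 79% × 72% × 51% = 15.95484% of Summit Textiles S.p.A.
Aggregating (R2): 1.261656% + 15.95484% = 17.216496%.
17.216496% exceeds the 5% threshold, so Owen is a related party to Summit Textiles S.p.A.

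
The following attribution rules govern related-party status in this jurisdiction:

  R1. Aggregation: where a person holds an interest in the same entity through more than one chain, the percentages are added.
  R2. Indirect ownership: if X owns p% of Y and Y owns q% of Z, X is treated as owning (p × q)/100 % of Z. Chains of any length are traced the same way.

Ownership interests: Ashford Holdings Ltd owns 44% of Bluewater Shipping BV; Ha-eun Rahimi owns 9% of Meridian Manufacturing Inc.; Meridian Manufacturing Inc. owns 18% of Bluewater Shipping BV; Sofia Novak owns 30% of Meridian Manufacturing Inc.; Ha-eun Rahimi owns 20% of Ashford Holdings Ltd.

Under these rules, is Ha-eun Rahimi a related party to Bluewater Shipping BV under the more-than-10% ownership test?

Chain via Meridian Manufacturing Inc. (R2): 9% × 18% = 1.62% of Bluewater Shipping BV.
Chain via Ashford Holdings Ltd (R2): 20% × 44% = 8.8% of Bluewater Shipping BV.
Aggregating (R1): 1.62% + 8.8% = 10.42%.
10.42% exceeds the 10% threshold, so Ha-eun is a related party to Bluewater Shipping BV.

Yes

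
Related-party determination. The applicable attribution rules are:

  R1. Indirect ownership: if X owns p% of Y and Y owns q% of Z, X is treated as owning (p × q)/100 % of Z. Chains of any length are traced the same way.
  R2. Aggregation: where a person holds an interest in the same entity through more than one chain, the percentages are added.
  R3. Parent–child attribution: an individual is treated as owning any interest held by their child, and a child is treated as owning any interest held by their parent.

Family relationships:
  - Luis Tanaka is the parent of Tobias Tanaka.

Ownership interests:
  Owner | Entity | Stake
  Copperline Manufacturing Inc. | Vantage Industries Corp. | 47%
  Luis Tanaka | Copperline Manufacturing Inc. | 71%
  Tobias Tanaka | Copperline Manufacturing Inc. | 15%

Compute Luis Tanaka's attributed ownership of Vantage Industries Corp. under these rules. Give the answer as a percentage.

By parent–child attribution (R3), Luis Tanaka is treated as also owning Tobias Tanaka's interest in Copperline Manufacturing Inc, giving 71% + 15% = 86%.
Chain via Copperline Manufacturing Inc. (R1): 86% × 47% = 40.42% of Vantage Industries Corp.

40.42%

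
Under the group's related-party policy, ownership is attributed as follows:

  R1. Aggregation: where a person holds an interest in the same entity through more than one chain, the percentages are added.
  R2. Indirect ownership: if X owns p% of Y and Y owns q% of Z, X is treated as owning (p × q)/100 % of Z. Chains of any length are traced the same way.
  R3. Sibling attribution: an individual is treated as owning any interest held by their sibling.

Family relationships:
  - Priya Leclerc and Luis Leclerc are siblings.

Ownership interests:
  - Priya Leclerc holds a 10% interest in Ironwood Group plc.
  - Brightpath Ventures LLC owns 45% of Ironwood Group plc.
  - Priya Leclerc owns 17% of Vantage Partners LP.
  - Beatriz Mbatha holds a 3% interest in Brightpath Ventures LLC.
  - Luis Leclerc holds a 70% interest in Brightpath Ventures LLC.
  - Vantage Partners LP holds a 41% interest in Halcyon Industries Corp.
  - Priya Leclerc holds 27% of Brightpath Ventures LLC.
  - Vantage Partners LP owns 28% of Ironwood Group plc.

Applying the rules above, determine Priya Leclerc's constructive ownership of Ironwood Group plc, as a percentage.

58.41%

By sibling attribution (R3), Priya Leclerc is treated as also owning Luis Leclerc's interest in Brightpath Ventures LLC, giving 27% + 70% = 97%.
Chain via Vantage Partners LP (R2): 17% × 28% = 4.76% of Ironwood Group plc.
Chain via Brightpath Ventures LLC (R2): 97% × 45% = 43.65% of Ironwood Group plc.
Direct interest in Ironwood Group plc: 10%.
Aggregating (R1): 4.76% + 43.65% + 10% = 58.41%.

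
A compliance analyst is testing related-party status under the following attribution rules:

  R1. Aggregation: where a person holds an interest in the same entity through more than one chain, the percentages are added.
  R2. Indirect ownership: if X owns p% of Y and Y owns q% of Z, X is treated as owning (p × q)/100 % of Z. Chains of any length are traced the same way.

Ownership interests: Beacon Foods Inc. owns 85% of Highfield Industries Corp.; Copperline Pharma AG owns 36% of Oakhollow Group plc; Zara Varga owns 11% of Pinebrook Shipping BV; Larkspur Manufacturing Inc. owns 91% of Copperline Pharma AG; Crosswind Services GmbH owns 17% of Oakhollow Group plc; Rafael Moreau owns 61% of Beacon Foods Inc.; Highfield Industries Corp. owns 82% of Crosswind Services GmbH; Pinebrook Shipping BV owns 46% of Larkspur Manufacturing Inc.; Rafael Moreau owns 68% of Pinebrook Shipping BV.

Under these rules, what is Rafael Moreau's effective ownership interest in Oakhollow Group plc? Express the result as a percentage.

Chain via Pinebrook Shipping BV → Larkspur Manufacturing Inc. → Copperline Pharma AG (R2): 68% × 46% × 91% × 36% = 10.247328% of Oakhollow Group plc.
Chain via Beacon Foods Inc. → Highfield Industries Corp. → Crosswind Services GmbH (R2): 61% × 85% × 82% × 17% = 7.22789% of Oakhollow Group plc.
Aggregating (R1): 10.247328% + 7.22789% = 17.475218%.

17.475218%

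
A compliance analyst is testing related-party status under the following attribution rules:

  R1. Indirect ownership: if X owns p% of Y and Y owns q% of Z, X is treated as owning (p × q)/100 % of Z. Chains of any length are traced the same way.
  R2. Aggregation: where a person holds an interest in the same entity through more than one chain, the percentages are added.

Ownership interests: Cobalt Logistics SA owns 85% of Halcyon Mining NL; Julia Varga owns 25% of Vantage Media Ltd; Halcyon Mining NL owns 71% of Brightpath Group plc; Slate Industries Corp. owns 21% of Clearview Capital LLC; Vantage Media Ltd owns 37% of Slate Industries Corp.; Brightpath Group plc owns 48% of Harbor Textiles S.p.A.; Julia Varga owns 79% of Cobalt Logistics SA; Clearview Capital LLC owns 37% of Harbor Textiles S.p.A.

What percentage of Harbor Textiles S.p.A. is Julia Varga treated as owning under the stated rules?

Chain via Vantage Media Ltd → Slate Industries Corp. → Clearview Capital LLC (R1): 25% × 37% × 21% × 37% = 0.718725% of Harbor Textiles S.p.A.
Chain via Cobalt Logistics SA → Halcyon Mining NL → Brightpath Group plc (R1): 79% × 85% × 71% × 48% = 22.88472% of Harbor Textiles S.p.A.
Aggregating (R2): 0.718725% + 22.88472% = 23.603445%.

23.603445%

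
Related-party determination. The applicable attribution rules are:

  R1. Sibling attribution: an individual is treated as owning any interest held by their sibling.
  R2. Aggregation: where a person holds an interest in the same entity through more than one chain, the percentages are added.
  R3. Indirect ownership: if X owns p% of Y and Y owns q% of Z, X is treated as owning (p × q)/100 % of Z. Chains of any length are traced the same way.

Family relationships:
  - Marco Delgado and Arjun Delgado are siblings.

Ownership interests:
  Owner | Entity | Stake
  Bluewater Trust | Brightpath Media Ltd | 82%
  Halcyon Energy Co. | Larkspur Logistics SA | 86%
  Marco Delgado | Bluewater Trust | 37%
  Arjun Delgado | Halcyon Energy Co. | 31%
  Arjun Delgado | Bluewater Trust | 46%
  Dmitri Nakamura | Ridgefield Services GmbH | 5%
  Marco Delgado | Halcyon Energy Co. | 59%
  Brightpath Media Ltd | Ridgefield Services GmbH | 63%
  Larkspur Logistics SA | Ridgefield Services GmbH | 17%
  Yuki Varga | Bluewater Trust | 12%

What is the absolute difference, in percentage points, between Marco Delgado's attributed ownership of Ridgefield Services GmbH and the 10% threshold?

By sibling attribution (R1), Marco Delgado is treated as also owning Arjun Delgado's interest in Halcyon Energy Co, giving 59% + 31% = 90%.
By sibling attribution (R1), Marco Delgado is treated as also owning Arjun Delgado's interest in Bluewater Trust, giving 37% + 46% = 83%.
Chain via Halcyon Energy Co. → Larkspur Logistics SA (R3): 90% × 86% × 17% = 13.158% of Ridgefield Services GmbH.
Chain via Bluewater Trust → Brightpath Media Ltd (R3): 83% × 82% × 63% = 42.8778% of Ridgefield Services GmbH.
Aggregating (R2): 13.158% + 42.8778% = 56.0358%.
56.0358% exceeds the 10% threshold by 46.0358 percentage points.

46.0358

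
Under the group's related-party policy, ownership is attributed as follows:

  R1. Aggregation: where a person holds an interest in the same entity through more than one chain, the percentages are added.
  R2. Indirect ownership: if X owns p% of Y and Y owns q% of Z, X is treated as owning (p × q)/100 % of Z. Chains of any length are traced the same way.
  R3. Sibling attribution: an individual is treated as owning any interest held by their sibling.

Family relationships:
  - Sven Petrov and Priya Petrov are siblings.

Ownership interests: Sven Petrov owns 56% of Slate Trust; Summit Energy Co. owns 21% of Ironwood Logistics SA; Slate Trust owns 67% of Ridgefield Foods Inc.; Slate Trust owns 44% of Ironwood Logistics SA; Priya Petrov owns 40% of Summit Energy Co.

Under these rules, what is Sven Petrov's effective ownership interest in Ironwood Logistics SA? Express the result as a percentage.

33.04%

By sibling attribution (R3), Sven Petrov is treated as owning Priya Petrov's 40% interest in Summit Energy Co.
Chain via Slate Trust (R2): 56% × 44% = 24.64% of Ironwood Logistics SA.
Chain via Summit Energy Co. (R2): 40% × 21% = 8.4% of Ironwood Logistics SA.
Aggregating (R1): 24.64% + 8.4% = 33.04%.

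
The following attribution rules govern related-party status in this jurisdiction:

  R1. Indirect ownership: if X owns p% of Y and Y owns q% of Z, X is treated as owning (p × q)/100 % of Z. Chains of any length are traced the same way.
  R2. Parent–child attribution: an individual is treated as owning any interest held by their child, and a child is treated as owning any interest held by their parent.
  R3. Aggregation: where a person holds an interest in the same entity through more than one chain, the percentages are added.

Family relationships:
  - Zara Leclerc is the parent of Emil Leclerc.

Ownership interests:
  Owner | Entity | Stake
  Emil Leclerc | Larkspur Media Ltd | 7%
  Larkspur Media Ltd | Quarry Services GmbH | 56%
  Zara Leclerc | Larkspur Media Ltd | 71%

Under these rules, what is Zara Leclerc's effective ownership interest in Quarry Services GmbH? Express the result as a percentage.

By parent–child attribution (R2), Zara Leclerc is treated as also owning Emil Leclerc's interest in Larkspur Media Ltd, giving 71% + 7% = 78%.
Chain via Larkspur Media Ltd (R1): 78% × 56% = 43.68% of Quarry Services GmbH.

43.68%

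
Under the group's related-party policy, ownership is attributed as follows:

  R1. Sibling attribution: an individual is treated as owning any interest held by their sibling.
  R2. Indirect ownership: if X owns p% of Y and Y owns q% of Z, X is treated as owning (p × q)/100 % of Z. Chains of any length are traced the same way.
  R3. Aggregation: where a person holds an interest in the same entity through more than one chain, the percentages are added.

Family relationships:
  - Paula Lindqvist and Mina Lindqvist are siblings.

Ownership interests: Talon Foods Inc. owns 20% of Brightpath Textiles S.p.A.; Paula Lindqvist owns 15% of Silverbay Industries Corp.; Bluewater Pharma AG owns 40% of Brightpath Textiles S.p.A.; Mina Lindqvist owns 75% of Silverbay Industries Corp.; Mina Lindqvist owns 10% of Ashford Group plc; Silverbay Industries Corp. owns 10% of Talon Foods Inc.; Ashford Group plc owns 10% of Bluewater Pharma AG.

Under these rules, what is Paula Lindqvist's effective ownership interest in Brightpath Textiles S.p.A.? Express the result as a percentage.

By sibling attribution (R1), Paula Lindqvist is treated as also owning Mina Lindqvist's interest in Silverbay Industries Corp, giving 15% + 75% = 90%.
By sibling attribution (R1), Paula Lindqvist is treated as owning Mina Lindqvist's 10% interest in Ashford Group plc.
Chain via Silverbay Industries Corp. → Talon Foods Inc. (R2): 90% × 10% × 20% = 1.8% of Brightpath Textiles S.p.A.
Chain via Ashford Group plc → Bluewater Pharma AG (R2): 10% × 10% × 40% = 0.4% of Brightpath Textiles S.p.A.
Aggregating (R3): 1.8% + 0.4% = 2.2%.

2.2%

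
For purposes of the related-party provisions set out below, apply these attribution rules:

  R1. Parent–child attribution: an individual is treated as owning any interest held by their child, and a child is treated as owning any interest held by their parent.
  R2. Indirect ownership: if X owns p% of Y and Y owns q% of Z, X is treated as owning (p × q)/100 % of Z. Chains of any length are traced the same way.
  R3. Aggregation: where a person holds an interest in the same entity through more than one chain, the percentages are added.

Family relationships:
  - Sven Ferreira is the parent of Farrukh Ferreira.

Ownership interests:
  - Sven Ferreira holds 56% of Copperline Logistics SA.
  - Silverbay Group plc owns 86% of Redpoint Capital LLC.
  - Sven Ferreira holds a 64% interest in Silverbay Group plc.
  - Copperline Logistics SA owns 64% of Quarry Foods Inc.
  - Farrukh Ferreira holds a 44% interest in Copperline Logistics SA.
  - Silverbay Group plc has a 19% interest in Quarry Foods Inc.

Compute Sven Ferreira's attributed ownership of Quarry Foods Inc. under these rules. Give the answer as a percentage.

76.16%

By parent–child attribution (R1), Sven Ferreira is treated as also owning Farrukh Ferreira's interest in Copperline Logistics SA, giving 56% + 44% = 100%.
Chain via Silverbay Group plc (R2): 64% × 19% = 12.16% of Quarry Foods Inc.
Chain via Copperline Logistics SA (R2): 100% × 64% = 64% of Quarry Foods Inc.
Aggregating (R3): 12.16% + 64% = 76.16%.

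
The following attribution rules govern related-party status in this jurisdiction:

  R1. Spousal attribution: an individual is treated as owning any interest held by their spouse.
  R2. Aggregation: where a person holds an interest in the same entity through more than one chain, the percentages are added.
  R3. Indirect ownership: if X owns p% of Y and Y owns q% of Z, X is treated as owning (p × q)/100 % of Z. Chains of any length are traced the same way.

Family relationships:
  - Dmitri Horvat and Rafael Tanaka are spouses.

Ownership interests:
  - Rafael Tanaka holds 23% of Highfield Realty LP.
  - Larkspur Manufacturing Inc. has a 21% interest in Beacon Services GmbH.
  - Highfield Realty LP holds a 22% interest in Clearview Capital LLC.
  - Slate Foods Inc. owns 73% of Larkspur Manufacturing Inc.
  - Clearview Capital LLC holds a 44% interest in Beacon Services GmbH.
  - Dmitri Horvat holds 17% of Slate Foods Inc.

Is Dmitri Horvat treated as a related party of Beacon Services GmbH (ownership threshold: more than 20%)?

No

By spousal attribution (R1), Dmitri Horvat is treated as owning Rafael Tanaka's 23% interest in Highfield Realty LP.
Chain via Slate Foods Inc. → Larkspur Manufacturing Inc. (R3): 17% × 73% × 21% = 2.6061% of Beacon Services GmbH.
Chain via Highfield Realty LP → Clearview Capital LLC (R3): 23% × 22% × 44% = 2.2264% of Beacon Services GmbH.
Aggregating (R2): 2.6061% + 2.2264% = 4.8325%.
4.8325% does not exceed the 20% threshold, so Dmitri is not a related party to Beacon Services GmbH.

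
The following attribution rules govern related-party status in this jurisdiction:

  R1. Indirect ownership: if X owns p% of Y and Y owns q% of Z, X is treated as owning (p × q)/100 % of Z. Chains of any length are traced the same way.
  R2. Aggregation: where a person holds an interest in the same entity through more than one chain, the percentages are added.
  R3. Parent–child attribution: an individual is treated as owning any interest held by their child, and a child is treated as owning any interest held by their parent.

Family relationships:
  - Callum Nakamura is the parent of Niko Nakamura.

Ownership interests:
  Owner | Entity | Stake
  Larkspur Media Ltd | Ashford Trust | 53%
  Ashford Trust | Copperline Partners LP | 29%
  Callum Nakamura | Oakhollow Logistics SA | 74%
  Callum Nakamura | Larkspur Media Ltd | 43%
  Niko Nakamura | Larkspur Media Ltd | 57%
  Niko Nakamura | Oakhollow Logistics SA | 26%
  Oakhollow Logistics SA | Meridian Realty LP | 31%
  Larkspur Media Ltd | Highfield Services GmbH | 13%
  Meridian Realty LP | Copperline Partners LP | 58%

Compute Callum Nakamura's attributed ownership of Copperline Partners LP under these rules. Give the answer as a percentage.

By parent–child attribution (R3), Callum Nakamura is treated as also owning Niko Nakamura's interest in Oakhollow Logistics SA, giving 74% + 26% = 100%.
By parent–child attribution (R3), Callum Nakamura is treated as also owning Niko Nakamura's interest in Larkspur Media Ltd, giving 43% + 57% = 100%.
Chain via Oakhollow Logistics SA → Meridian Realty LP (R1): 100% × 31% × 58% = 17.98% of Copperline Partners LP.
Chain via Larkspur Media Ltd → Ashford Trust (R1): 100% × 53% × 29% = 15.37% of Copperline Partners LP.
Aggregating (R2): 17.98% + 15.37% = 33.35%.

33.35%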